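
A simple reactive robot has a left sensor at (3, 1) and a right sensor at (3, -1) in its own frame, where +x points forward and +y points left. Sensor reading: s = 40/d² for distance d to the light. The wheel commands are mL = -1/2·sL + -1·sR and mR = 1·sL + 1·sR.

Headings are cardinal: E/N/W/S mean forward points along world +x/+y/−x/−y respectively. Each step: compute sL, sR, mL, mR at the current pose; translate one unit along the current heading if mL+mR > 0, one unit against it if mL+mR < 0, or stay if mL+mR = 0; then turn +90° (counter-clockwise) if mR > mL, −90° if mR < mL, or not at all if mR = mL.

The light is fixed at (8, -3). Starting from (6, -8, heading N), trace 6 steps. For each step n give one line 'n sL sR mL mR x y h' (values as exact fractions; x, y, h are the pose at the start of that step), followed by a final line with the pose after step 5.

0 40/13 8 -124/13 144/13 6 -8 N
1 4/5 20/17 -134/85 168/85 6 -7 W
2 40/53 8/13 -684/689 944/689 5 -7 S
3 5/2 10/9 -85/36 65/18 5 -8 E
4 40/13 8 -124/13 144/13 6 -8 N
5 4/5 20/17 -134/85 168/85 6 -7 W
final 5 -7 S

n=0: pose=(6,-8,N); sL=40/13, sR=8; mL=-124/13, mR=144/13; mL+mR=20/13 → advance +1; mR−mL=268/13 → turn +1·90°
n=1: pose=(6,-7,W); sL=4/5, sR=20/17; mL=-134/85, mR=168/85; mL+mR=2/5 → advance +1; mR−mL=302/85 → turn +1·90°
n=2: pose=(5,-7,S); sL=40/53, sR=8/13; mL=-684/689, mR=944/689; mL+mR=20/53 → advance +1; mR−mL=1628/689 → turn +1·90°
n=3: pose=(5,-8,E); sL=5/2, sR=10/9; mL=-85/36, mR=65/18; mL+mR=5/4 → advance +1; mR−mL=215/36 → turn +1·90°
n=4: pose=(6,-8,N); sL=40/13, sR=8; mL=-124/13, mR=144/13; mL+mR=20/13 → advance +1; mR−mL=268/13 → turn +1·90°
n=5: pose=(6,-7,W); sL=4/5, sR=20/17; mL=-134/85, mR=168/85; mL+mR=2/5 → advance +1; mR−mL=302/85 → turn +1·90°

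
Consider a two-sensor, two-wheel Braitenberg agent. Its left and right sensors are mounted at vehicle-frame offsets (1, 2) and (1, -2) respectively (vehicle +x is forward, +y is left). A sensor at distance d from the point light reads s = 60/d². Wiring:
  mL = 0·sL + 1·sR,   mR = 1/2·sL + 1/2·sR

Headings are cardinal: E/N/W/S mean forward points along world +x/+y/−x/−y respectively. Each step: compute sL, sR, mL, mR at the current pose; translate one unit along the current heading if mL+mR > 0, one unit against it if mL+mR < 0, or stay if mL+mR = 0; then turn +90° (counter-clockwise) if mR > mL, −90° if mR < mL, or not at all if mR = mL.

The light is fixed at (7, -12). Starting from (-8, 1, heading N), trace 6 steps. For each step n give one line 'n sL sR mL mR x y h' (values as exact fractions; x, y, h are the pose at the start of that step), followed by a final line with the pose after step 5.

n=0: pose=(-8,1,N); sL=12/97, sR=12/73; mL=12/73, mR=1020/7081; mL+mR=2184/7081 → advance +1; mR−mL=-144/7081 → turn -1·90°
n=1: pose=(-8,2,E); sL=15/113, sR=3/17; mL=3/17, mR=297/1921; mL+mR=636/1921 → advance +1; mR−mL=-42/1921 → turn -1·90°
n=2: pose=(-7,2,S); sL=60/313, sR=12/85; mL=12/85, mR=4428/26605; mL+mR=8184/26605 → advance +1; mR−mL=672/26605 → turn +1·90°
n=3: pose=(-7,1,E); sL=30/197, sR=6/29; mL=6/29, mR=1026/5713; mL+mR=2208/5713 → advance +1; mR−mL=-156/5713 → turn -1·90°
n=4: pose=(-6,1,S); sL=12/53, sR=20/123; mL=20/123, mR=1268/6519; mL+mR=776/2173 → advance +1; mR−mL=208/6519 → turn +1·90°
n=5: pose=(-6,0,E); sL=3/17, sR=15/61; mL=15/61, mR=219/1037; mL+mR=474/1037 → advance +1; mR−mL=-36/1037 → turn -1·90°

0 12/97 12/73 12/73 1020/7081 -8 1 N
1 15/113 3/17 3/17 297/1921 -8 2 E
2 60/313 12/85 12/85 4428/26605 -7 2 S
3 30/197 6/29 6/29 1026/5713 -7 1 E
4 12/53 20/123 20/123 1268/6519 -6 1 S
5 3/17 15/61 15/61 219/1037 -6 0 E
final -5 0 S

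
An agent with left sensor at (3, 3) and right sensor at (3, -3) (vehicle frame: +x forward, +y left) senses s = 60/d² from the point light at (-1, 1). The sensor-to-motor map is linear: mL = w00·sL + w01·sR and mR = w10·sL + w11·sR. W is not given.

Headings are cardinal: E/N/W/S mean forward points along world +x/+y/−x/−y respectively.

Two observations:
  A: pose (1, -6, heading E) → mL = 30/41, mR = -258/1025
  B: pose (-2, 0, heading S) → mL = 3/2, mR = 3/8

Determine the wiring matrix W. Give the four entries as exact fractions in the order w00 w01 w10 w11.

obs A: pose=(1,-6,E) → sL=60/41, sR=12/25, mL=30/41, mR=-258/1025
obs B: pose=(-2,0,S) → sL=3, sR=15/8, mL=3/2, mR=3/8
sensor matrix S = [[60/41, 12/25], [3, 15/8]]; det S = 2673/2050
solve [mL_A; mL_B] = S·[w00; w01] and [mR_A; mR_B] = S·[w10; w11]:
  w00 = 1/2, w01 = 0, w10 = -1/2, w11 = 1

1/2 0 -1/2 1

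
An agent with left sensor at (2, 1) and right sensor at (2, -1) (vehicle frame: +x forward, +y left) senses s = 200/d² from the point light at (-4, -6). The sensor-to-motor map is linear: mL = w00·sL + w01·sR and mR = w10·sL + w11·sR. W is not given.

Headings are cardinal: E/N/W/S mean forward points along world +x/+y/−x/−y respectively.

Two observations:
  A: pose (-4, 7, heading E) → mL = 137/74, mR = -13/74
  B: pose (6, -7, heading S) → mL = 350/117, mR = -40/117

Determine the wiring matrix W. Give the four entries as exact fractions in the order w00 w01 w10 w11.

1/2 1 1/2 -1/2

obs A: pose=(-4,7,E) → sL=1, sR=50/37, mL=137/74, mR=-13/74
obs B: pose=(6,-7,S) → sL=20/13, sR=20/9, mL=350/117, mR=-40/117
sensor matrix S = [[1, 50/37], [20/13, 20/9]]; det S = 620/4329
solve [mL_A; mL_B] = S·[w00; w01] and [mR_A; mR_B] = S·[w10; w11]:
  w00 = 1/2, w01 = 1, w10 = 1/2, w11 = -1/2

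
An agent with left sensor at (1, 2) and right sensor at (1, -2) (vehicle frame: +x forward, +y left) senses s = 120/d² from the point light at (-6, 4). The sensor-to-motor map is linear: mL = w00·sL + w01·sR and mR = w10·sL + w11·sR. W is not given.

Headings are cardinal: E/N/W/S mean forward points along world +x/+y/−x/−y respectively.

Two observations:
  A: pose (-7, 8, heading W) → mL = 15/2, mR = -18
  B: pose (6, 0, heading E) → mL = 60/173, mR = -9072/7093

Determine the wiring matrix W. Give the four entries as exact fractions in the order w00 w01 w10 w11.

1/2 0 -1 -1

obs A: pose=(-7,8,W) → sL=15, sR=3, mL=15/2, mR=-18
obs B: pose=(6,0,E) → sL=120/173, sR=24/41, mL=60/173, mR=-9072/7093
sensor matrix S = [[15, 3], [120/173, 24/41]]; det S = 47520/7093
solve [mL_A; mL_B] = S·[w00; w01] and [mR_A; mR_B] = S·[w10; w11]:
  w00 = 1/2, w01 = 0, w10 = -1, w11 = -1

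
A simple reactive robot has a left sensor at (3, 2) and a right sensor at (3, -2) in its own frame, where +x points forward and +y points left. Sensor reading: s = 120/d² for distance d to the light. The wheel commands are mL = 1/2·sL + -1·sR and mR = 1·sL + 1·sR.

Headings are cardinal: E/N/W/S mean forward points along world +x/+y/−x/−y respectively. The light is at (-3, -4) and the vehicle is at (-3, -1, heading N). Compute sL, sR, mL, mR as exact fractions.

3 3 -3/2 6

left sensor world pos  = (-5, 2); dL² = 40
right sensor world pos = (-1, 2); dR² = 40
sL = 120/40 = 3
sR = 120/40 = 3
mL = 1/2·sL + -1·sR = -3/2
mR = 1·sL + 1·sR = 6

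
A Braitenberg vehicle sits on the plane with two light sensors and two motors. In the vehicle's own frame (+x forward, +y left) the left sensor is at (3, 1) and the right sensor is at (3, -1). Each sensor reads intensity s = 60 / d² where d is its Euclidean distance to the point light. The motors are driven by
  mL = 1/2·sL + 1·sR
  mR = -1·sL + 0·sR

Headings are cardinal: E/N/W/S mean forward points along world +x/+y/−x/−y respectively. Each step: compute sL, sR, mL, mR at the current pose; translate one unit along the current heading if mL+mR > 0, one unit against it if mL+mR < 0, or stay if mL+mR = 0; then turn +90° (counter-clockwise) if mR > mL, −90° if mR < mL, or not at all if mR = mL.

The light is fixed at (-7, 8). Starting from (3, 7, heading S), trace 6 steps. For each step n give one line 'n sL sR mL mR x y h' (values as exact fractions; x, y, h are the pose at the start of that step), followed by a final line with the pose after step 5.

0 60/137 60/97 11130/13289 -60/137 3 7 S
1 30/29 6/5 249/145 -30/29 3 6 W
2 12/13 60/101 1386/1313 -12/13 2 6 N
3 5/12 15/37 545/888 -5/12 2 7 E
4 60/137 60/97 11130/13289 -60/137 3 7 S
5 30/29 6/5 249/145 -30/29 3 6 W
final 2 6 N

n=0: pose=(3,7,S); sL=60/137, sR=60/97; mL=11130/13289, mR=-60/137; mL+mR=5310/13289 → advance +1; mR−mL=-16950/13289 → turn -1·90°
n=1: pose=(3,6,W); sL=30/29, sR=6/5; mL=249/145, mR=-30/29; mL+mR=99/145 → advance +1; mR−mL=-399/145 → turn -1·90°
n=2: pose=(2,6,N); sL=12/13, sR=60/101; mL=1386/1313, mR=-12/13; mL+mR=174/1313 → advance +1; mR−mL=-2598/1313 → turn -1·90°
n=3: pose=(2,7,E); sL=5/12, sR=15/37; mL=545/888, mR=-5/12; mL+mR=175/888 → advance +1; mR−mL=-305/296 → turn -1·90°
n=4: pose=(3,7,S); sL=60/137, sR=60/97; mL=11130/13289, mR=-60/137; mL+mR=5310/13289 → advance +1; mR−mL=-16950/13289 → turn -1·90°
n=5: pose=(3,6,W); sL=30/29, sR=6/5; mL=249/145, mR=-30/29; mL+mR=99/145 → advance +1; mR−mL=-399/145 → turn -1·90°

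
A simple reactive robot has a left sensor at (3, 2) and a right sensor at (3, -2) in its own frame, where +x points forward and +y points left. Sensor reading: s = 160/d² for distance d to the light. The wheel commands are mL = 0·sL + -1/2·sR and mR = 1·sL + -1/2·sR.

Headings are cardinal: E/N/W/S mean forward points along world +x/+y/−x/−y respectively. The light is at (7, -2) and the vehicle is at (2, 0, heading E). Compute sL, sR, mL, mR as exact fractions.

left sensor world pos  = (5, 2); dL² = 20
right sensor world pos = (5, -2); dR² = 4
sL = 160/20 = 8
sR = 160/4 = 40
mL = 0·sL + -1/2·sR = -20
mR = 1·sL + -1/2·sR = -12

8 40 -20 -12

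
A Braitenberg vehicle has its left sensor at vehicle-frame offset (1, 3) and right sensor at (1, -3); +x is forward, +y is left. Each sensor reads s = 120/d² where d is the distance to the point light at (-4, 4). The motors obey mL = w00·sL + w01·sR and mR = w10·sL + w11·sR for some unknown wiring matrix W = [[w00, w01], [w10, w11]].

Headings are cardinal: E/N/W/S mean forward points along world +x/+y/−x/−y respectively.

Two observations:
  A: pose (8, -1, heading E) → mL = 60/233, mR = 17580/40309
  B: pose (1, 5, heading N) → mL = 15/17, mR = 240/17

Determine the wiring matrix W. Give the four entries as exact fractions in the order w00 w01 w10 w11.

obs A: pose=(8,-1,E) → sL=120/173, sR=120/233, mL=60/233, mR=17580/40309
obs B: pose=(1,5,N) → sL=15, sR=30/17, mL=15/17, mR=240/17
sensor matrix S = [[120/173, 120/233], [15, 30/17]]; det S = -4455000/685253
solve [mL_A; mL_B] = S·[w00; w01] and [mR_A; mR_B] = S·[w10; w11]:
  w00 = 0, w01 = 1/2, w10 = 1, w11 = -1/2

0 1/2 1 -1/2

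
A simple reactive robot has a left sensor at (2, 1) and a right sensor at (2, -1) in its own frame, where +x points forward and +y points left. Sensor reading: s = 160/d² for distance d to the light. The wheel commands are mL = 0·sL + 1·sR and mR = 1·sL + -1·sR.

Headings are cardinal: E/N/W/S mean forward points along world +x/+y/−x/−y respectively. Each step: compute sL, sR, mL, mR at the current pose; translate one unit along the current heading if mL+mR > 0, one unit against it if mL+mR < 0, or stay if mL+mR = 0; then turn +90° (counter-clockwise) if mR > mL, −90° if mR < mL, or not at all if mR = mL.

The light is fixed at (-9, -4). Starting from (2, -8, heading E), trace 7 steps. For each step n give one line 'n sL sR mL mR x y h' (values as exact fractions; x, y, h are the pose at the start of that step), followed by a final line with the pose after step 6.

0 80/89 80/97 80/97 640/8633 2 -8 E
1 32/41 160/157 160/157 -1536/6437 3 -8 S
2 20/17 40/29 40/29 -100/493 3 -9 W
3 160/109 160/153 160/153 7040/16677 2 -9 N
4 80/89 80/97 80/97 640/8633 2 -8 E
5 32/41 160/157 160/157 -1536/6437 3 -8 S
6 20/17 40/29 40/29 -100/493 3 -9 W
final 2 -9 N

n=0: pose=(2,-8,E); sL=80/89, sR=80/97; mL=80/97, mR=640/8633; mL+mR=80/89 → advance +1; mR−mL=-6480/8633 → turn -1·90°
n=1: pose=(3,-8,S); sL=32/41, sR=160/157; mL=160/157, mR=-1536/6437; mL+mR=32/41 → advance +1; mR−mL=-8096/6437 → turn -1·90°
n=2: pose=(3,-9,W); sL=20/17, sR=40/29; mL=40/29, mR=-100/493; mL+mR=20/17 → advance +1; mR−mL=-780/493 → turn -1·90°
n=3: pose=(2,-9,N); sL=160/109, sR=160/153; mL=160/153, mR=7040/16677; mL+mR=160/109 → advance +1; mR−mL=-10400/16677 → turn -1·90°
n=4: pose=(2,-8,E); sL=80/89, sR=80/97; mL=80/97, mR=640/8633; mL+mR=80/89 → advance +1; mR−mL=-6480/8633 → turn -1·90°
n=5: pose=(3,-8,S); sL=32/41, sR=160/157; mL=160/157, mR=-1536/6437; mL+mR=32/41 → advance +1; mR−mL=-8096/6437 → turn -1·90°
n=6: pose=(3,-9,W); sL=20/17, sR=40/29; mL=40/29, mR=-100/493; mL+mR=20/17 → advance +1; mR−mL=-780/493 → turn -1·90°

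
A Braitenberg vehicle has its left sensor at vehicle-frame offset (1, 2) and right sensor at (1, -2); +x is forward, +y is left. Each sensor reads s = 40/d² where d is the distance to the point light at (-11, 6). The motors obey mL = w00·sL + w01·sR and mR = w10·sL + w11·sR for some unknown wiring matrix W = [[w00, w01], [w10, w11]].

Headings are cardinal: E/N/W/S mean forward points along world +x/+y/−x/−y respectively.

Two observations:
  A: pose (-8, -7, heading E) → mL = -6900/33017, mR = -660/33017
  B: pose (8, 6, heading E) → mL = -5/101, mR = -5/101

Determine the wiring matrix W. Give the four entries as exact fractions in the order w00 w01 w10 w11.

-1 1/2 1/2 -1

obs A: pose=(-8,-7,E) → sL=40/137, sR=40/241, mL=-6900/33017, mR=-660/33017
obs B: pose=(8,6,E) → sL=10/101, sR=10/101, mL=-5/101, mR=-5/101
sensor matrix S = [[40/137, 40/241], [10/101, 10/101]]; det S = 41600/3334717
solve [mL_A; mL_B] = S·[w00; w01] and [mR_A; mR_B] = S·[w10; w11]:
  w00 = -1, w01 = 1/2, w10 = 1/2, w11 = -1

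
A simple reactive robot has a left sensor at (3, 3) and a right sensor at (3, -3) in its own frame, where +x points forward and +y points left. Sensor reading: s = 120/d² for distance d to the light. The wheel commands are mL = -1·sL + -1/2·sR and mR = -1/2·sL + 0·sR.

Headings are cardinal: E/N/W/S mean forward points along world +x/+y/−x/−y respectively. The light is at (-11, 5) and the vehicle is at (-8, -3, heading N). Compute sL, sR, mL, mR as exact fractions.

24/5 120/61 -1764/305 -12/5

left sensor world pos  = (-11, 0); dL² = 25
right sensor world pos = (-5, 0); dR² = 61
sL = 120/25 = 24/5
sR = 120/61 = 120/61
mL = -1·sL + -1/2·sR = -1764/305
mR = -1/2·sL + 0·sR = -12/5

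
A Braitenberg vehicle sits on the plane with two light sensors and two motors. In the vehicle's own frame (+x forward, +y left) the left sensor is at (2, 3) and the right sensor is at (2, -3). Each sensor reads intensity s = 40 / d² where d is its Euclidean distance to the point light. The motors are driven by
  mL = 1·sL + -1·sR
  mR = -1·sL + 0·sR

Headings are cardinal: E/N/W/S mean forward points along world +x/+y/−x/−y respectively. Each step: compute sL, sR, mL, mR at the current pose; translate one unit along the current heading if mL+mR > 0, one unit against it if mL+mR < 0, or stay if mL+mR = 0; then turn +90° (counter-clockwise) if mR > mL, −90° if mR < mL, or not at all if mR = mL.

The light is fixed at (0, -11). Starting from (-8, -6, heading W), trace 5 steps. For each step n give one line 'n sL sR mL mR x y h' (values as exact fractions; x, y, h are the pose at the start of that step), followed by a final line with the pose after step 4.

n=0: pose=(-8,-6,W); sL=5/13, sR=10/41; mL=75/533, mR=-5/13; mL+mR=-10/41 → advance -1; mR−mL=-280/533 → turn -1·90°
n=1: pose=(-7,-6,N); sL=40/149, sR=8/13; mL=-672/1937, mR=-40/149; mL+mR=-8/13 → advance -1; mR−mL=152/1937 → turn +1·90°
n=2: pose=(-7,-7,W); sL=20/41, sR=4/13; mL=96/533, mR=-20/41; mL+mR=-4/13 → advance -1; mR−mL=-356/533 → turn -1·90°
n=3: pose=(-6,-7,N); sL=40/117, sR=8/9; mL=-64/117, mR=-40/117; mL+mR=-8/9 → advance -1; mR−mL=8/39 → turn +1·90°
n=4: pose=(-6,-8,W); sL=5/8, sR=2/5; mL=9/40, mR=-5/8; mL+mR=-2/5 → advance -1; mR−mL=-17/20 → turn -1·90°

0 5/13 10/41 75/533 -5/13 -8 -6 W
1 40/149 8/13 -672/1937 -40/149 -7 -6 N
2 20/41 4/13 96/533 -20/41 -7 -7 W
3 40/117 8/9 -64/117 -40/117 -6 -7 N
4 5/8 2/5 9/40 -5/8 -6 -8 W
final -5 -8 N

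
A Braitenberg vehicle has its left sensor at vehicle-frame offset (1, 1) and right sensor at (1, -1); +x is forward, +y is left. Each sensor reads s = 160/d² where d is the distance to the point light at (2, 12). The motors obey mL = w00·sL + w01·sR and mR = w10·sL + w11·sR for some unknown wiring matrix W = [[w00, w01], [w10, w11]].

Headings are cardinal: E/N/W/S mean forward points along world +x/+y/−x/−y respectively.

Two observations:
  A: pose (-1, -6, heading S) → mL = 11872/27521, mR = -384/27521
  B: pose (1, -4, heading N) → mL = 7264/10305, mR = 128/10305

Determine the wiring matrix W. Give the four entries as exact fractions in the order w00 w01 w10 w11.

obs A: pose=(-1,-6,S) → sL=32/73, sR=160/377, mL=11872/27521, mR=-384/27521
obs B: pose=(1,-4,N) → sL=160/229, sR=32/45, mL=7264/10305, mR=128/10305
sensor matrix S = [[32/73, 160/377], [160/229, 32/45]]; det S = 4308992/283603905
solve [mL_A; mL_B] = S·[w00; w01] and [mR_A; mR_B] = S·[w10; w11]:
  w00 = 1/2, w01 = 1/2, w10 = -1, w11 = 1

1/2 1/2 -1 1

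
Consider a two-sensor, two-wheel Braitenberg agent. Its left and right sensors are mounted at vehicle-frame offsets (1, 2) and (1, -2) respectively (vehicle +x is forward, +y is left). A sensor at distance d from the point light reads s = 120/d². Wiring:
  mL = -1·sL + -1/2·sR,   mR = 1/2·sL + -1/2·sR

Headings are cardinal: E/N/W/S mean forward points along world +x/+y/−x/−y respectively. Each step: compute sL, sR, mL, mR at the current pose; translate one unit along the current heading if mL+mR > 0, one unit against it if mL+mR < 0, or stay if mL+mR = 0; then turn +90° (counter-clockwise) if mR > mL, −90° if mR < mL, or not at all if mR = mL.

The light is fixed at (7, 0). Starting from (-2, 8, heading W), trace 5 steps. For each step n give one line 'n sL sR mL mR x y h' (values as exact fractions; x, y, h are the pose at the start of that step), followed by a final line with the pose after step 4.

0 15/17 3/5 -201/170 12/85 -2 8 W
1 24/17 120/149 -4596/2533 768/2533 -1 8 S
2 12/17 60/49 -1098/833 -216/833 -1 9 E
3 120/221 120/149 -31140/32929 -4320/32929 -2 9 N
4 15/17 3/5 -201/170 12/85 -2 8 W
final -1 8 S

n=0: pose=(-2,8,W); sL=15/17, sR=3/5; mL=-201/170, mR=12/85; mL+mR=-177/170 → advance -1; mR−mL=45/34 → turn +1·90°
n=1: pose=(-1,8,S); sL=24/17, sR=120/149; mL=-4596/2533, mR=768/2533; mL+mR=-3828/2533 → advance -1; mR−mL=36/17 → turn +1·90°
n=2: pose=(-1,9,E); sL=12/17, sR=60/49; mL=-1098/833, mR=-216/833; mL+mR=-1314/833 → advance -1; mR−mL=18/17 → turn +1·90°
n=3: pose=(-2,9,N); sL=120/221, sR=120/149; mL=-31140/32929, mR=-4320/32929; mL+mR=-35460/32929 → advance -1; mR−mL=180/221 → turn +1·90°
n=4: pose=(-2,8,W); sL=15/17, sR=3/5; mL=-201/170, mR=12/85; mL+mR=-177/170 → advance -1; mR−mL=45/34 → turn +1·90°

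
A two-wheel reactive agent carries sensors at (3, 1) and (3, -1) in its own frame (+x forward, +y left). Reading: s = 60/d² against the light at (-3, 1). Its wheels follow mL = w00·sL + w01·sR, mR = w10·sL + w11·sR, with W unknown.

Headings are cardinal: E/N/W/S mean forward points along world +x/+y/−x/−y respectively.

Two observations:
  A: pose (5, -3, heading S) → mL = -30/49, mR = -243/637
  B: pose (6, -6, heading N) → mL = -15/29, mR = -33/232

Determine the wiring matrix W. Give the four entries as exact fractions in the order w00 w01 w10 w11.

0 -1 1/2 -1

obs A: pose=(5,-3,S) → sL=6/13, sR=30/49, mL=-30/49, mR=-243/637
obs B: pose=(6,-6,N) → sL=3/4, sR=15/29, mL=-15/29, mR=-33/232
sensor matrix S = [[6/13, 30/49], [3/4, 15/29]]; det S = -8145/36946
solve [mL_A; mL_B] = S·[w00; w01] and [mR_A; mR_B] = S·[w10; w11]:
  w00 = 0, w01 = -1, w10 = 1/2, w11 = -1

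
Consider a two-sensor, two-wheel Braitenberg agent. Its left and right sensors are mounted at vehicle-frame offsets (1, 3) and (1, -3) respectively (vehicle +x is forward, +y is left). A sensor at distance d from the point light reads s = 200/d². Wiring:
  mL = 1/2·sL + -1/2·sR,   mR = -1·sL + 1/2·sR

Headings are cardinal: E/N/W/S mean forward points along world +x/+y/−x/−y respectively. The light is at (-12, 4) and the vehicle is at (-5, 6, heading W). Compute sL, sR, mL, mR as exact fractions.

left sensor world pos  = (-6, 3); dL² = 37
right sensor world pos = (-6, 9); dR² = 61
sL = 200/37 = 200/37
sR = 200/61 = 200/61
mL = 1/2·sL + -1/2·sR = 2400/2257
mR = -1·sL + 1/2·sR = -8500/2257

200/37 200/61 2400/2257 -8500/2257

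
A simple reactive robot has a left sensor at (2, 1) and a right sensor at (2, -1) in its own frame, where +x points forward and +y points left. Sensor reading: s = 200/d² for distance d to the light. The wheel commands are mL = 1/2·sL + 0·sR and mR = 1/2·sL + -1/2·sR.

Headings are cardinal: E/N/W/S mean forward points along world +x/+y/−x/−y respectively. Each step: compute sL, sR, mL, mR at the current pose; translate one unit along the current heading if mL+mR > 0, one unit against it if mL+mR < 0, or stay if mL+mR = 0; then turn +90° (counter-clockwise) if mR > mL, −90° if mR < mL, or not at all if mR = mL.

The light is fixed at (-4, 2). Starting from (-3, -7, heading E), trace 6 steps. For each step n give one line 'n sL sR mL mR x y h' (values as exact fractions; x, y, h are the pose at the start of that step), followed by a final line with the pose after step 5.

n=0: pose=(-3,-7,E); sL=200/73, sR=200/109; mL=100/73, mR=3600/7957; mL+mR=14500/7957 → advance +1; mR−mL=-100/109 → turn -1·90°
n=1: pose=(-2,-7,S); sL=20/13, sR=100/61; mL=10/13, mR=-40/793; mL+mR=570/793 → advance +1; mR−mL=-50/61 → turn -1·90°
n=2: pose=(-2,-8,W); sL=200/121, sR=200/81; mL=100/121, mR=-4000/9801; mL+mR=4100/9801 → advance +1; mR−mL=-100/81 → turn -1·90°
n=3: pose=(-3,-8,N); sL=25/8, sR=50/17; mL=25/16, mR=25/272; mL+mR=225/136 → advance +1; mR−mL=-25/17 → turn -1·90°
n=4: pose=(-3,-7,E); sL=200/73, sR=200/109; mL=100/73, mR=3600/7957; mL+mR=14500/7957 → advance +1; mR−mL=-100/109 → turn -1·90°
n=5: pose=(-2,-7,S); sL=20/13, sR=100/61; mL=10/13, mR=-40/793; mL+mR=570/793 → advance +1; mR−mL=-50/61 → turn -1·90°

0 200/73 200/109 100/73 3600/7957 -3 -7 E
1 20/13 100/61 10/13 -40/793 -2 -7 S
2 200/121 200/81 100/121 -4000/9801 -2 -8 W
3 25/8 50/17 25/16 25/272 -3 -8 N
4 200/73 200/109 100/73 3600/7957 -3 -7 E
5 20/13 100/61 10/13 -40/793 -2 -7 S
final -2 -8 W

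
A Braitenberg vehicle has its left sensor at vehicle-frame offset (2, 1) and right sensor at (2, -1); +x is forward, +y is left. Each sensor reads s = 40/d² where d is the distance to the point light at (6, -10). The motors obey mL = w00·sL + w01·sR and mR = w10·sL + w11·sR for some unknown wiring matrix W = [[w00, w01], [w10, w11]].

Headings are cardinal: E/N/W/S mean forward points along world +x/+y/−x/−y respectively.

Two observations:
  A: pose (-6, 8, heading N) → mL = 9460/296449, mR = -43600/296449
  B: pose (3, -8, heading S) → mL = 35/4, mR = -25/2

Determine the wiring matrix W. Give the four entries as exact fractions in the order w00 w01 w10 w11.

1 -1/2 -1 -1

obs A: pose=(-6,8,N) → sL=40/569, sR=40/521, mL=9460/296449, mR=-43600/296449
obs B: pose=(3,-8,S) → sL=10, sR=5/2, mL=35/4, mR=-25/2
sensor matrix S = [[40/569, 40/521], [10, 5/2]]; det S = -175500/296449
solve [mL_A; mL_B] = S·[w00; w01] and [mR_A; mR_B] = S·[w10; w11]:
  w00 = 1, w01 = -1/2, w10 = -1, w11 = -1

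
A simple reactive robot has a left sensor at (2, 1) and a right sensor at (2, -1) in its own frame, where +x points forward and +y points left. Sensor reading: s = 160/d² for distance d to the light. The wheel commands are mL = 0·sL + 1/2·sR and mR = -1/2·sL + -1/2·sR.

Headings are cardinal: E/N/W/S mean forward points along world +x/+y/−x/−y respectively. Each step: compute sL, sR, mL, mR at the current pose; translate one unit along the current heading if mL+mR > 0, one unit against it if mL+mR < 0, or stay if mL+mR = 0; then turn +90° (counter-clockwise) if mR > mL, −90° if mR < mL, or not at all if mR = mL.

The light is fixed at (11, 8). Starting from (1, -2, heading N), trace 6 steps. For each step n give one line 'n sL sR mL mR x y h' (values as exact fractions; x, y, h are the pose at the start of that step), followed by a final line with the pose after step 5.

0 32/37 32/29 16/29 -1056/1073 1 -2 N
1 40/41 10/13 5/13 -465/533 1 -3 E
2 160/269 160/313 80/313 -46560/84197 0 -3 S
3 16/29 16/25 8/25 -432/725 0 -2 W
4 32/37 32/29 16/29 -1056/1073 1 -2 N
5 40/41 10/13 5/13 -465/533 1 -3 E
final 0 -3 S

n=0: pose=(1,-2,N); sL=32/37, sR=32/29; mL=16/29, mR=-1056/1073; mL+mR=-16/37 → advance -1; mR−mL=-1648/1073 → turn -1·90°
n=1: pose=(1,-3,E); sL=40/41, sR=10/13; mL=5/13, mR=-465/533; mL+mR=-20/41 → advance -1; mR−mL=-670/533 → turn -1·90°
n=2: pose=(0,-3,S); sL=160/269, sR=160/313; mL=80/313, mR=-46560/84197; mL+mR=-80/269 → advance -1; mR−mL=-68080/84197 → turn -1·90°
n=3: pose=(0,-2,W); sL=16/29, sR=16/25; mL=8/25, mR=-432/725; mL+mR=-8/29 → advance -1; mR−mL=-664/725 → turn -1·90°
n=4: pose=(1,-2,N); sL=32/37, sR=32/29; mL=16/29, mR=-1056/1073; mL+mR=-16/37 → advance -1; mR−mL=-1648/1073 → turn -1·90°
n=5: pose=(1,-3,E); sL=40/41, sR=10/13; mL=5/13, mR=-465/533; mL+mR=-20/41 → advance -1; mR−mL=-670/533 → turn -1·90°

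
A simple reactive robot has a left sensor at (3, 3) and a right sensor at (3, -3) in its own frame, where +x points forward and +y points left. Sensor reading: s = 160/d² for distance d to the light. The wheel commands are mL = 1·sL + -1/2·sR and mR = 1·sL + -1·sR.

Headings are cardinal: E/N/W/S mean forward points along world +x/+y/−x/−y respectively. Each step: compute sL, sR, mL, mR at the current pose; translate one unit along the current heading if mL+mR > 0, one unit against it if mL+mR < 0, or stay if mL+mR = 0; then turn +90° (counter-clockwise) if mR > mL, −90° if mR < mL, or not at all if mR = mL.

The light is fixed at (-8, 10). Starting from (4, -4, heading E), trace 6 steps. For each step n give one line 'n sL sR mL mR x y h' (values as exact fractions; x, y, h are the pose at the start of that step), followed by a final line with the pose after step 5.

0 80/173 80/257 13640/44461 6720/44461 4 -4 E
1 32/109 160/389 3728/42401 -4992/42401 5 -4 S
2 40/89 4/5 22/445 -156/445 5 -3 W
3 160/221 160/389 44560/85969 26880/85969 6 -3 N
4 16/37 80/257 2632/9509 1152/9509 6 -2 E
5 160/549 160/369 560/7503 -3200/22509 7 -2 S
final 7 -1 W

n=0: pose=(4,-4,E); sL=80/173, sR=80/257; mL=13640/44461, mR=6720/44461; mL+mR=20360/44461 → advance +1; mR−mL=-40/257 → turn -1·90°
n=1: pose=(5,-4,S); sL=32/109, sR=160/389; mL=3728/42401, mR=-4992/42401; mL+mR=-1264/42401 → advance -1; mR−mL=-80/389 → turn -1·90°
n=2: pose=(5,-3,W); sL=40/89, sR=4/5; mL=22/445, mR=-156/445; mL+mR=-134/445 → advance -1; mR−mL=-2/5 → turn -1·90°
n=3: pose=(6,-3,N); sL=160/221, sR=160/389; mL=44560/85969, mR=26880/85969; mL+mR=71440/85969 → advance +1; mR−mL=-80/389 → turn -1·90°
n=4: pose=(6,-2,E); sL=16/37, sR=80/257; mL=2632/9509, mR=1152/9509; mL+mR=3784/9509 → advance +1; mR−mL=-40/257 → turn -1·90°
n=5: pose=(7,-2,S); sL=160/549, sR=160/369; mL=560/7503, mR=-3200/22509; mL+mR=-1520/22509 → advance -1; mR−mL=-80/369 → turn -1·90°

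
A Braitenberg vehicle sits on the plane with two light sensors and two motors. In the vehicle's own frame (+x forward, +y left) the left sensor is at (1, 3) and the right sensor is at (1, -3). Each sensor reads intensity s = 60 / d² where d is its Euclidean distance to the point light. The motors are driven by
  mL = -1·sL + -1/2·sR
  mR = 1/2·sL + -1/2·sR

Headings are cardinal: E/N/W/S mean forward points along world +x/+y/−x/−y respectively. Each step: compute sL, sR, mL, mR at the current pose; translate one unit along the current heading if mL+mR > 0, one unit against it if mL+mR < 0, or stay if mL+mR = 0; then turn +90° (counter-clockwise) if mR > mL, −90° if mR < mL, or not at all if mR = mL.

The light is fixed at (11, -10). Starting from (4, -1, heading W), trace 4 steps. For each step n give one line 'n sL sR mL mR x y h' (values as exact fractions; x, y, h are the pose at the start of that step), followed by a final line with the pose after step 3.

n=0: pose=(4,-1,W); sL=3/5, sR=15/52; mL=-387/520, mR=81/520; mL+mR=-153/260 → advance -1; mR−mL=9/10 → turn +1·90°
n=1: pose=(5,-1,S); sL=60/73, sR=12/29; mL=-2178/2117, mR=432/2117; mL+mR=-1746/2117 → advance -1; mR−mL=90/73 → turn +1·90°
n=2: pose=(5,0,E); sL=30/97, sR=30/37; mL=-2565/3589, mR=-900/3589; mL+mR=-3465/3589 → advance -1; mR−mL=45/97 → turn +1·90°
n=3: pose=(4,0,N); sL=60/221, sR=60/137; mL=-14850/30277, mR=-2520/30277; mL+mR=-17370/30277 → advance -1; mR−mL=90/221 → turn +1·90°

0 3/5 15/52 -387/520 81/520 4 -1 W
1 60/73 12/29 -2178/2117 432/2117 5 -1 S
2 30/97 30/37 -2565/3589 -900/3589 5 0 E
3 60/221 60/137 -14850/30277 -2520/30277 4 0 N
final 4 -1 W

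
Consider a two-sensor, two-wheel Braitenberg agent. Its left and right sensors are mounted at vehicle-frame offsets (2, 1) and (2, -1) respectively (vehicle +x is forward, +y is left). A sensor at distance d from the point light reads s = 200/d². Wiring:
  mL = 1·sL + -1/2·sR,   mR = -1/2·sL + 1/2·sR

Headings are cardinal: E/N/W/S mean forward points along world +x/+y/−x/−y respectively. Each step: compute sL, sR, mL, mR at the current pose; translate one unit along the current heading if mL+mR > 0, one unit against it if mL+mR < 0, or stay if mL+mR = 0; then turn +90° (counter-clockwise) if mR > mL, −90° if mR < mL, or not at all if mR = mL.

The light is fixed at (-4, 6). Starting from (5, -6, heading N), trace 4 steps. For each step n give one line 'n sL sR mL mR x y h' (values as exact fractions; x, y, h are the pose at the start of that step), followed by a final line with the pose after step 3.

n=0: pose=(5,-6,N); sL=50/41, sR=1; mL=59/82, mR=-9/82; mL+mR=25/41 → advance +1; mR−mL=-34/41 → turn -1·90°
n=1: pose=(5,-5,E); sL=200/221, sR=40/53; mL=6180/11713, mR=-880/11713; mL+mR=100/221 → advance +1; mR−mL=-7060/11713 → turn -1·90°
n=2: pose=(6,-5,S); sL=20/29, sR=4/5; mL=42/145, mR=8/145; mL+mR=10/29 → advance +1; mR−mL=-34/145 → turn -1·90°
n=3: pose=(6,-6,W); sL=200/233, sR=40/37; mL=2740/8621, mR=960/8621; mL+mR=100/233 → advance +1; mR−mL=-1780/8621 → turn -1·90°

0 50/41 1 59/82 -9/82 5 -6 N
1 200/221 40/53 6180/11713 -880/11713 5 -5 E
2 20/29 4/5 42/145 8/145 6 -5 S
3 200/233 40/37 2740/8621 960/8621 6 -6 W
final 5 -6 N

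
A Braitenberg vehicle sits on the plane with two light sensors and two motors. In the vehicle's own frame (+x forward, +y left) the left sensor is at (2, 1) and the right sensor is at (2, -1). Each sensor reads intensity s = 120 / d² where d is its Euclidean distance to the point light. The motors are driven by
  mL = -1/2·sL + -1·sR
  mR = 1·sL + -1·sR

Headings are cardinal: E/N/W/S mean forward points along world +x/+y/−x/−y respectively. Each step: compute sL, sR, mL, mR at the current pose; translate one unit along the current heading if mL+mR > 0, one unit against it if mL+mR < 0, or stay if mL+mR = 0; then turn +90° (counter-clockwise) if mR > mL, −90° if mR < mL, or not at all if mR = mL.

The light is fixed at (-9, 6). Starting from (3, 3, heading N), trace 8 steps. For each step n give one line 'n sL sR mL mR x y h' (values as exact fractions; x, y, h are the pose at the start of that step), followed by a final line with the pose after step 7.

n=0: pose=(3,3,N); sL=60/61, sR=12/17; mL=-1242/1037, mR=288/1037; mL+mR=-954/1037 → advance -1; mR−mL=90/61 → turn +1·90°
n=1: pose=(3,2,W); sL=24/25, sR=120/109; mL=-4308/2725, mR=-384/2725; mL+mR=-4692/2725 → advance -1; mR−mL=36/25 → turn +1·90°
n=2: pose=(4,2,S); sL=15/29, sR=2/3; mL=-161/174, mR=-13/87; mL+mR=-187/174 → advance -1; mR−mL=45/58 → turn +1·90°
n=3: pose=(4,3,E); sL=120/229, sR=120/241; mL=-41940/55189, mR=1440/55189; mL+mR=-40500/55189 → advance -1; mR−mL=180/229 → turn +1·90°
n=4: pose=(3,3,N); sL=60/61, sR=12/17; mL=-1242/1037, mR=288/1037; mL+mR=-954/1037 → advance -1; mR−mL=90/61 → turn +1·90°
n=5: pose=(3,2,W); sL=24/25, sR=120/109; mL=-4308/2725, mR=-384/2725; mL+mR=-4692/2725 → advance -1; mR−mL=36/25 → turn +1·90°
n=6: pose=(4,2,S); sL=15/29, sR=2/3; mL=-161/174, mR=-13/87; mL+mR=-187/174 → advance -1; mR−mL=45/58 → turn +1·90°
n=7: pose=(4,3,E); sL=120/229, sR=120/241; mL=-41940/55189, mR=1440/55189; mL+mR=-40500/55189 → advance -1; mR−mL=180/229 → turn +1·90°

0 60/61 12/17 -1242/1037 288/1037 3 3 N
1 24/25 120/109 -4308/2725 -384/2725 3 2 W
2 15/29 2/3 -161/174 -13/87 4 2 S
3 120/229 120/241 -41940/55189 1440/55189 4 3 E
4 60/61 12/17 -1242/1037 288/1037 3 3 N
5 24/25 120/109 -4308/2725 -384/2725 3 2 W
6 15/29 2/3 -161/174 -13/87 4 2 S
7 120/229 120/241 -41940/55189 1440/55189 4 3 E
final 3 3 N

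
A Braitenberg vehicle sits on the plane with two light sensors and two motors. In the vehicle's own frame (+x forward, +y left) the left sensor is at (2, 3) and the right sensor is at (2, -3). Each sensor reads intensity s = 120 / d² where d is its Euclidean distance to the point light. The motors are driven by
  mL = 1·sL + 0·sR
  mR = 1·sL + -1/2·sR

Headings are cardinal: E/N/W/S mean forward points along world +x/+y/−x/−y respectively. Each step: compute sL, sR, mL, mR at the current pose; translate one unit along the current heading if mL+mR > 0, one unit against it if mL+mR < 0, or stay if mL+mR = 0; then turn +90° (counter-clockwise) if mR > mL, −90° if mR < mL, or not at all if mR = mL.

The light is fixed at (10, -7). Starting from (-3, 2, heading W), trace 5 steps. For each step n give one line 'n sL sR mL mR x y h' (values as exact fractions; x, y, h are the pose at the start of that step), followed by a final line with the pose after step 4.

0 40/87 40/123 40/87 1060/3567 -3 2 W
1 12/41 60/121 12/41 222/4961 -4 2 N
2 120/313 120/193 120/313 4380/60409 -4 3 E
3 30/41 3/8 30/41 357/656 -3 3 S
4 40/87 40/123 40/87 1060/3567 -3 2 W
final -4 2 N

n=0: pose=(-3,2,W); sL=40/87, sR=40/123; mL=40/87, mR=1060/3567; mL+mR=900/1189 → advance +1; mR−mL=-20/123 → turn -1·90°
n=1: pose=(-4,2,N); sL=12/41, sR=60/121; mL=12/41, mR=222/4961; mL+mR=1674/4961 → advance +1; mR−mL=-30/121 → turn -1·90°
n=2: pose=(-4,3,E); sL=120/313, sR=120/193; mL=120/313, mR=4380/60409; mL+mR=27540/60409 → advance +1; mR−mL=-60/193 → turn -1·90°
n=3: pose=(-3,3,S); sL=30/41, sR=3/8; mL=30/41, mR=357/656; mL+mR=837/656 → advance +1; mR−mL=-3/16 → turn -1·90°
n=4: pose=(-3,2,W); sL=40/87, sR=40/123; mL=40/87, mR=1060/3567; mL+mR=900/1189 → advance +1; mR−mL=-20/123 → turn -1·90°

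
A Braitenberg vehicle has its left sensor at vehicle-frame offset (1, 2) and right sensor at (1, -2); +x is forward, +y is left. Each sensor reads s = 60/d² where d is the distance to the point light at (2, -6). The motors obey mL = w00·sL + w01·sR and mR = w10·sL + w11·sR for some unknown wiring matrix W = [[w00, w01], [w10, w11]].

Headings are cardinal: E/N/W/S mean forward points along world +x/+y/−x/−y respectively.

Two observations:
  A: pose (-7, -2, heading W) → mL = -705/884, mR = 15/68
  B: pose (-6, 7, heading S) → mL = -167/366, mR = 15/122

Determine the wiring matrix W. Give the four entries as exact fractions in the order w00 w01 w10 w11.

-1 -1/2 0 1/2

obs A: pose=(-7,-2,W) → sL=15/26, sR=15/34, mL=-705/884, mR=15/68
obs B: pose=(-6,7,S) → sL=1/3, sR=15/61, mL=-167/366, mR=15/122
sensor matrix S = [[15/26, 15/34], [1/3, 15/61]]; det S = -70/13481
solve [mL_A; mL_B] = S·[w00; w01] and [mR_A; mR_B] = S·[w10; w11]:
  w00 = -1, w01 = -1/2, w10 = 0, w11 = 1/2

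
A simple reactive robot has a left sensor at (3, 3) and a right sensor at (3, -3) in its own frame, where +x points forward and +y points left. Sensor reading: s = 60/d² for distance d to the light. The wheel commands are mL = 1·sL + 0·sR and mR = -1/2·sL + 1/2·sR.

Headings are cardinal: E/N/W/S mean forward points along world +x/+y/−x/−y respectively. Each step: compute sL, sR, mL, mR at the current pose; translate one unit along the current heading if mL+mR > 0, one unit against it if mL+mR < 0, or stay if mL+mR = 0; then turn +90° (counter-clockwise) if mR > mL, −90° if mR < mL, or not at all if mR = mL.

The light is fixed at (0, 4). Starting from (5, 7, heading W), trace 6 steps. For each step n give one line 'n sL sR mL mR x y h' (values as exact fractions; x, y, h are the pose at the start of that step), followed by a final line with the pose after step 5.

n=0: pose=(5,7,W); sL=15, sR=3/2; mL=15, mR=-27/4; mL+mR=33/4 → advance +1; mR−mL=-87/4 → turn -1·90°
n=1: pose=(4,7,N); sL=60/37, sR=12/17; mL=60/37, mR=-288/629; mL+mR=732/629 → advance +1; mR−mL=-1308/629 → turn -1·90°
n=2: pose=(4,8,E); sL=30/49, sR=6/5; mL=30/49, mR=72/245; mL+mR=222/245 → advance +1; mR−mL=-78/245 → turn -1·90°
n=3: pose=(5,8,S); sL=12/13, sR=12; mL=12/13, mR=72/13; mL+mR=84/13 → advance +1; mR−mL=60/13 → turn +1·90°
n=4: pose=(5,7,E); sL=3/5, sR=15/16; mL=3/5, mR=27/160; mL+mR=123/160 → advance +1; mR−mL=-69/160 → turn -1·90°
n=5: pose=(6,7,S); sL=20/27, sR=20/3; mL=20/27, mR=80/27; mL+mR=100/27 → advance +1; mR−mL=20/9 → turn +1·90°

0 15 3/2 15 -27/4 5 7 W
1 60/37 12/17 60/37 -288/629 4 7 N
2 30/49 6/5 30/49 72/245 4 8 E
3 12/13 12 12/13 72/13 5 8 S
4 3/5 15/16 3/5 27/160 5 7 E
5 20/27 20/3 20/27 80/27 6 7 S
final 6 6 E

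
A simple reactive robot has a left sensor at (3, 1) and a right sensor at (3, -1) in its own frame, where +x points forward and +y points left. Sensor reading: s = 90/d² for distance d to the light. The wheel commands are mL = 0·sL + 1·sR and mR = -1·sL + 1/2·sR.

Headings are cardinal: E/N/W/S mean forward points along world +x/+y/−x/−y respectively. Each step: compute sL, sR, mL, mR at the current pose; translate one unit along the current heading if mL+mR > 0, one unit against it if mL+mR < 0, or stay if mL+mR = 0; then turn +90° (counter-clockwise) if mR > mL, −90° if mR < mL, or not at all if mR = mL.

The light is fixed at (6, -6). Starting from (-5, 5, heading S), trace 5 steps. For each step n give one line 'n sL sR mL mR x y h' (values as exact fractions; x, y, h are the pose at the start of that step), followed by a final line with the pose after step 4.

n=0: pose=(-5,5,S); sL=45/82, sR=45/104; mL=45/104, mR=-2835/8528; mL+mR=855/8528 → advance +1; mR−mL=-6525/8528 → turn -1·90°
n=1: pose=(-5,4,W); sL=90/277, sR=90/317; mL=90/317, mR=-16065/87809; mL+mR=8865/87809 → advance +1; mR−mL=-40995/87809 → turn -1·90°
n=2: pose=(-6,4,N); sL=45/169, sR=9/29; mL=9/29, mR=-1089/9802; mL+mR=1953/9802 → advance +1; mR−mL=-4131/9802 → turn -1·90°
n=3: pose=(-6,5,E); sL=2/5, sR=90/181; mL=90/181, mR=-137/905; mL+mR=313/905 → advance +1; mR−mL=-587/905 → turn -1·90°
n=4: pose=(-5,5,S); sL=45/82, sR=45/104; mL=45/104, mR=-2835/8528; mL+mR=855/8528 → advance +1; mR−mL=-6525/8528 → turn -1·90°

0 45/82 45/104 45/104 -2835/8528 -5 5 S
1 90/277 90/317 90/317 -16065/87809 -5 4 W
2 45/169 9/29 9/29 -1089/9802 -6 4 N
3 2/5 90/181 90/181 -137/905 -6 5 E
4 45/82 45/104 45/104 -2835/8528 -5 5 S
final -5 4 W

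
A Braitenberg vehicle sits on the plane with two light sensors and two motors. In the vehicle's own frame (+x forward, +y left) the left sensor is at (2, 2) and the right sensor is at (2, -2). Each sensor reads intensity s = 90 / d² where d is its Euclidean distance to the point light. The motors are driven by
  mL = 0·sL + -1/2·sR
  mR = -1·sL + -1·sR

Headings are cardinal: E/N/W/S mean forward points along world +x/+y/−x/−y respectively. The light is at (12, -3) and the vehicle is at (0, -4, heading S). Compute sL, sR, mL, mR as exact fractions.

left sensor world pos  = (2, -6); dL² = 109
right sensor world pos = (-2, -6); dR² = 205
sL = 90/109 = 90/109
sR = 90/205 = 18/41
mL = 0·sL + -1/2·sR = -9/41
mR = -1·sL + -1·sR = -5652/4469

90/109 18/41 -9/41 -5652/4469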